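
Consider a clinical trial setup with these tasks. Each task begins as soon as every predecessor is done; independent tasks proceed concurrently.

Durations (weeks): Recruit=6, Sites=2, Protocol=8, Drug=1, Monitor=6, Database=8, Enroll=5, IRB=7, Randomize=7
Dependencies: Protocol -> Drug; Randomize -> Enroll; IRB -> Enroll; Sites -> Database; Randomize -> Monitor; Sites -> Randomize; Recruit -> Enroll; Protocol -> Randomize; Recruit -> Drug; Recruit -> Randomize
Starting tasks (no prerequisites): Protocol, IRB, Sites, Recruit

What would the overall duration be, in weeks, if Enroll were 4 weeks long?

Critical path before the change: Protocol→Randomize→Monitor = 8+7+6 = 21 giving 21 weeks.
The longest path through Enroll is only 20 weeks, so Enroll has float 1.
No other chain overtakes it, so the finish is 21 weeks.

21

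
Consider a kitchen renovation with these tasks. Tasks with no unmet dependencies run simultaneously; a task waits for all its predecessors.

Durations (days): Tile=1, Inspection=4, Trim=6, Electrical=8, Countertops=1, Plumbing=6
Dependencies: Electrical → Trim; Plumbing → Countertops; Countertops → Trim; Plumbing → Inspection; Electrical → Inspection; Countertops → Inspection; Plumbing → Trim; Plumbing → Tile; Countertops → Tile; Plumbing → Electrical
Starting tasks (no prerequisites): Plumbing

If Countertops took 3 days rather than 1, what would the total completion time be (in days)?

Actual critical path: Plumbing→Electrical→Trim = 6+8+6 = 20 ⇒ 20 days.
Countertops has 7 days of float (longest path through it is 13).
No other chain overtakes it, so the finish is 20 days.

20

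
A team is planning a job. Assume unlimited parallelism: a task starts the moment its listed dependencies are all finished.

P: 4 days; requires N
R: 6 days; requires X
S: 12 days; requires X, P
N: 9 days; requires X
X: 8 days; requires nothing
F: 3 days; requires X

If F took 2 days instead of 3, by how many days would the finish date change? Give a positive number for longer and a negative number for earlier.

0

The binding path is X→N→P→S = 8+9+4+12 = 33; finish at 33 days.
The longest path through F is only 11 days, so F has float 22.
That remains the longest chain; total 33 days.
Change in finish: 33 − 33 = +0 days.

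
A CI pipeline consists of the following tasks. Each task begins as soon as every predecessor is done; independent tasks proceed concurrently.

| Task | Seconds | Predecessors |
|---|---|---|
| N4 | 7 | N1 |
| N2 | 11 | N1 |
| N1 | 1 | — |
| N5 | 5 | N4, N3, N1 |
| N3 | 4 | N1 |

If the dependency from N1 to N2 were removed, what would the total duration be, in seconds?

13

With the dependency in place, N1→N4→N5 = 1+7+5 = 13 sets the finish at 13 seconds.
Without N1→N2, N2's earliest start moves from 1 to 0.
After: N1→N4→N5 = 1+7+5 = 13 → 13 seconds.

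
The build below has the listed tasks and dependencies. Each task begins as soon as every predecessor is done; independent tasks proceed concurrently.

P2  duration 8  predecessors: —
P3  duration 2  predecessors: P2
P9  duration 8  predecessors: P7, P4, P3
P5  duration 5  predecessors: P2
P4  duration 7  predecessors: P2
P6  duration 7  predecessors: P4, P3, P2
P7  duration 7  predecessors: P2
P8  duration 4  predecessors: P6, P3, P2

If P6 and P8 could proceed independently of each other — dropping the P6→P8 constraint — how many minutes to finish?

Original critical path: P2→P4→P6→P8 = 8+7+7+4 = 26 ⇒ 26 minutes.
Without P6→P8, P8's earliest start moves from 22 to 10.
After: P2→P4→P9 = 8+7+8 = 23 → 23 minutes.

23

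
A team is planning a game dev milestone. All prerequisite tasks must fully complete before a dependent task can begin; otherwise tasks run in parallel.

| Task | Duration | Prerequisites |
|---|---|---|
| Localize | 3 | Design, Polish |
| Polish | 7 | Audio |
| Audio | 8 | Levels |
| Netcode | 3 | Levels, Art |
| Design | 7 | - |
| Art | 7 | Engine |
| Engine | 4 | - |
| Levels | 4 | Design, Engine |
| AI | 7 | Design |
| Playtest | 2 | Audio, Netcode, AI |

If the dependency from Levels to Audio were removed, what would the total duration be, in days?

18

Original critical path: Design→Levels→Audio→Polish→Localize = 7+4+8+7+3 = 29 ⇒ 29 days.
Without Levels→Audio, Audio's earliest start moves from 11 to 0.
The longest chain is now Audio→Polish→Localize = 8+7+3 = 18, so the schedule takes 18 days.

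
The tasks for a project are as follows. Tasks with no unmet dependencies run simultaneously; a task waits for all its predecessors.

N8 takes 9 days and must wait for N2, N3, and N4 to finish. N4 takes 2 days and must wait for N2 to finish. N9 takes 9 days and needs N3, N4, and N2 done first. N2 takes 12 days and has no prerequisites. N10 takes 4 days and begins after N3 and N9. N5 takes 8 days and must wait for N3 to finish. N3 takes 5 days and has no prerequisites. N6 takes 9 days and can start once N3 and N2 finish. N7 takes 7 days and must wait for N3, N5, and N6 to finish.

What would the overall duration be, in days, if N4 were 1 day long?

28

Actual critical path: N2→N6→N7 = 12+9+7 = 28 ⇒ 28 days.
The longest path through N4 is only 27 days, so N4 has float 1.
No other chain overtakes it, so the finish is 28 days.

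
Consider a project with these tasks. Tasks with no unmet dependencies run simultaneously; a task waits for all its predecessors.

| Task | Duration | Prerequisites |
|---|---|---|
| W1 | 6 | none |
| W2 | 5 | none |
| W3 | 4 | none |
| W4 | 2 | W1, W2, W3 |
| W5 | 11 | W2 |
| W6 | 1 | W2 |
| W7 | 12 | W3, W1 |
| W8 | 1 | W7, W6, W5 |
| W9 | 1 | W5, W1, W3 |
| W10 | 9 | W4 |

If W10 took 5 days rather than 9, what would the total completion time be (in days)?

19

As given, the longest chain is W1→W7→W8 = 6+12+1 = 19, so the finish is 19 days.
W10 is off the critical path — its longest chain is 17 days, giving 2 of slack.
That remains the longest chain; total 19 days.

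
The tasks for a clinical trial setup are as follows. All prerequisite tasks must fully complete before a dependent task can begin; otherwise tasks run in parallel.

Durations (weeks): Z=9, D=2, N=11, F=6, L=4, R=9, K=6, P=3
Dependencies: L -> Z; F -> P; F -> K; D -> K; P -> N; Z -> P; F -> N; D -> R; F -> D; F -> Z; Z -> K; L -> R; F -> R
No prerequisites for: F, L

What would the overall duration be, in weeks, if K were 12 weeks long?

Actual critical path: F→Z→P→N = 6+9+3+11 = 29 ⇒ 29 weeks.
K is off the critical path — its longest chain is 21 weeks, giving 8 of slack.
The critical path is still F→Z→P→N; finish is now 29 weeks.

29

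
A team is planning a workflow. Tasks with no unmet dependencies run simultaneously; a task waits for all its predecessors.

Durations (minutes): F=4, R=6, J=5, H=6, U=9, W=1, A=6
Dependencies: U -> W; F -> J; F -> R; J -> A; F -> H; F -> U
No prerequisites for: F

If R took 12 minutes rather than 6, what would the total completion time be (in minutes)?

16

As given, the longest chain is F→J→A = 4+5+6 = 15, so the finish is 15 minutes.
The longest path through R is only 10 minutes, so R has float 5.
Now F→R = 4+12 = 16 is longest, so the finish becomes 16 minutes.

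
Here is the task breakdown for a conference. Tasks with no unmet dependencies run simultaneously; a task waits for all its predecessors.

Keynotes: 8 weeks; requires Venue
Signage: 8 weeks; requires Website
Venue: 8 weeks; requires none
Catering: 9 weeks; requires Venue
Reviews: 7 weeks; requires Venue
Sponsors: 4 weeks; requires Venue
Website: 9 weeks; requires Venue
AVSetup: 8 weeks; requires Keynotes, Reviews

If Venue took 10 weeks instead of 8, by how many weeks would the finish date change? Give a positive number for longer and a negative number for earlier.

2

Actual critical path: Venue→Website→Signage = 8+9+8 = 25 ⇒ 25 weeks.
Since Venue is critical, the +2 change carries straight to that chain (now 27 weeks).
No other chain overtakes it, so the finish is 27 weeks.
Change in finish: 27 − 25 = +2 weeks.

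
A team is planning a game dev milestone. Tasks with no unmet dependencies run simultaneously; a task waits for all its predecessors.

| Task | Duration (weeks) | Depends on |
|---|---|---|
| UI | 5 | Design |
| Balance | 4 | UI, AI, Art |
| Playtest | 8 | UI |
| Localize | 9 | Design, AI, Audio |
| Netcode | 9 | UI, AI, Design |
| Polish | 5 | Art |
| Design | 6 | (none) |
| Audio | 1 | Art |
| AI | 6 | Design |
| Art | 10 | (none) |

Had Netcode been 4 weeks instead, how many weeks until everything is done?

21

As given, the longest chain is Design→AI→Netcode = 6+6+9 = 21, so the finish is 21 weeks.
Since Netcode is critical, the -5 change carries straight to that chain (now 16 weeks).
Now Design→AI→Localize = 6+6+9 = 21 is longest, so the finish becomes 21 weeks.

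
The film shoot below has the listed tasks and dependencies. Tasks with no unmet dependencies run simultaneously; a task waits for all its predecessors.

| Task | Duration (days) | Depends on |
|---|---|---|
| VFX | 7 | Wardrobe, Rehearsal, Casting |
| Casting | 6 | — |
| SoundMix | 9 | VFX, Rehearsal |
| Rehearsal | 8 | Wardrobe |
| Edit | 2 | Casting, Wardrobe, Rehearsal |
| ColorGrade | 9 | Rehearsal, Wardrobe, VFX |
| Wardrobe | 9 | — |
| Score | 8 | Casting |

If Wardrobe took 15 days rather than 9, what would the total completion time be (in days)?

As given, the longest chain is Wardrobe→Rehearsal→VFX→SoundMix = 9+8+7+9 = 33, so the finish is 33 days.
Wardrobe lies on that path, so at 15 days the path becomes 39 days.
No other chain overtakes it, so the finish is 39 days.

39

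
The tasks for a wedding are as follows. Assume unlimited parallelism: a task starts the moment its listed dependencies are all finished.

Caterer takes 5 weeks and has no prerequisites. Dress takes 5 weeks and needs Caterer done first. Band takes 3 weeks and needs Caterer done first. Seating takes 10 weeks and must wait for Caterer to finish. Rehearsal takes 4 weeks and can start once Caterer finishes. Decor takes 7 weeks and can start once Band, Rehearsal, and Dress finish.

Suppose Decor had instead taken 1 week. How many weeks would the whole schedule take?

The binding path is Caterer→Dress→Decor = 5+5+7 = 17; finish at 17 weeks.
Decor lies on that path, so at 1 week the path becomes 11 weeks.
New critical path: Caterer→Seating = 5+10 = 15 ⇒ 15 weeks.

15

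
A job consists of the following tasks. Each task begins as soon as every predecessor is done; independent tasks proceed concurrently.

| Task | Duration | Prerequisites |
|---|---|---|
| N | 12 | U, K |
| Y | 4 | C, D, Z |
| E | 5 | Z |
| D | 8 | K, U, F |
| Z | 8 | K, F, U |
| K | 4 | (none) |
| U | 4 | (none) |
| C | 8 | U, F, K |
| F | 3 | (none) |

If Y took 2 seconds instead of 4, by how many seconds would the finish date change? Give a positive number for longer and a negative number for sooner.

The binding path is K→Z→E = 4+8+5 = 17; finish at 17 seconds.
The longest path through Y is only 16 seconds, so Y has float 1.
No other chain overtakes it, so the finish is 17 seconds.
Change in finish: 17 − 17 = +0 seconds.

0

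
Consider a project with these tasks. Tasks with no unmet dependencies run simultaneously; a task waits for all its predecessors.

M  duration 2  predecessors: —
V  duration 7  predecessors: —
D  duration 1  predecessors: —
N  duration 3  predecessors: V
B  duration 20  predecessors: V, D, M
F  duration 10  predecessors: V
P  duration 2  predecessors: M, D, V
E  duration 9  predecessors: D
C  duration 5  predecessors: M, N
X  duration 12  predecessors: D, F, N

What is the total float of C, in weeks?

V→F→X = 7+10+12 = 29 sets the makespan at 29 weeks.
C finishes as early as 15 and must finish by 29.
Float = 29 − 15 = 14.

14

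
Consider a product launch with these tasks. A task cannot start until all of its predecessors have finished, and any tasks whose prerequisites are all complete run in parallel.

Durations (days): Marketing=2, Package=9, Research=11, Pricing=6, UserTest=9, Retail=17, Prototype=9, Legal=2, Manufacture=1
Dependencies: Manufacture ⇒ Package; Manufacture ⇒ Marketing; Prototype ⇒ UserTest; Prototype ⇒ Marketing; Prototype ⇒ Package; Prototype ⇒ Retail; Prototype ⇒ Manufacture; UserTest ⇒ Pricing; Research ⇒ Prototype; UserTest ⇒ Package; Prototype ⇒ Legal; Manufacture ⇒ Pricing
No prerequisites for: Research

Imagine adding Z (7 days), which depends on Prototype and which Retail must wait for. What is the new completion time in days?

44

Originally the product launch takes 38 days.
With Z inserted, Retail now waits for max(Prototype, Z).
New critical path: Research→Prototype→Z→Retail = 11+9+7+17 = 44 ⇒ 44 days.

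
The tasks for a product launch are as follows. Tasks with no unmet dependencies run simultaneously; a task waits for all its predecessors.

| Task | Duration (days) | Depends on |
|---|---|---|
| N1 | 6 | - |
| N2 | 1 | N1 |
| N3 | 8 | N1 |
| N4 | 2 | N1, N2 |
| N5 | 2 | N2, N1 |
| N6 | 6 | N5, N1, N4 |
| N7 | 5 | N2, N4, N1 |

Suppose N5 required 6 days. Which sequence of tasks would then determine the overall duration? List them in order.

N1, N2, N5, N6

The binding path is N1→N2→N5→N6 = 6+1+2+6 = 15; finish at 15 days.
N5 is on the critical path; changing it to 6 makes that path 19 days.
The critical path is still N1→N2→N5→N6; finish is now 19 days.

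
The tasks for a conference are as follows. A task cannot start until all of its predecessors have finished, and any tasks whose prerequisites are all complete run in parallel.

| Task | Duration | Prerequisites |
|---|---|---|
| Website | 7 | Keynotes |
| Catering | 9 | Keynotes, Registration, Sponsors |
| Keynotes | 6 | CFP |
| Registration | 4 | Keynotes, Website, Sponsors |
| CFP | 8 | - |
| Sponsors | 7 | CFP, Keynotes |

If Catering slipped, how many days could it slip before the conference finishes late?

0

The longest chain is CFP→Keynotes→Sponsors→Registration→Catering = 8+6+7+4+9 = 34; overall finish 34 days.
Longest path through Catering: 34 days (earliest finish 34, latest finish 34).
So Catering can slip 34 − 34 = 0 days.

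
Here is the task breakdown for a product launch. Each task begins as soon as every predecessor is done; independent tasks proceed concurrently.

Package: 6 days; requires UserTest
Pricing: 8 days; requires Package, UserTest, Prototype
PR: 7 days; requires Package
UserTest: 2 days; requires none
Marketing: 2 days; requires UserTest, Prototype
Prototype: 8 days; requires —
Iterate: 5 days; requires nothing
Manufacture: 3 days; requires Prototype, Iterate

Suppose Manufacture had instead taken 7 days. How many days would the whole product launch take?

Critical path before the change: Prototype→Pricing = 8+8 = 16 giving 16 days.
Manufacture has 5 days of float (longest path through it is 11).
That remains the longest chain; total 16 days.

16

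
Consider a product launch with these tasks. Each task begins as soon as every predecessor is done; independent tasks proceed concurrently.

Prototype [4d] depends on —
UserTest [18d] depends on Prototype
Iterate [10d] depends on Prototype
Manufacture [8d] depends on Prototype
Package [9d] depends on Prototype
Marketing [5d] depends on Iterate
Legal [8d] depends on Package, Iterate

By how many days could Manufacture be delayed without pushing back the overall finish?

10

Critical path: Prototype→UserTest = 4+18 = 22, so the finish is 22 days.
Longest path through Manufacture: 12 days (earliest finish 12, latest finish 22).
Float = 22 − 12 = 10.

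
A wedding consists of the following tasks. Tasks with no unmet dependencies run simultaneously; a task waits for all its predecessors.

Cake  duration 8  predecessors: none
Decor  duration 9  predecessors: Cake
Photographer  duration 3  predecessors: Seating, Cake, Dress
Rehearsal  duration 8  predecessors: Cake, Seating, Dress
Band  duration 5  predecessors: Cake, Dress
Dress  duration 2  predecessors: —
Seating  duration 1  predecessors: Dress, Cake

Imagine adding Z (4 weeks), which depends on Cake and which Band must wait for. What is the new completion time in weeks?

17

Originally the schedule takes 17 weeks.
With Z inserted, Band now waits for max(Cake, Dress, Z).
New critical path: Cake→Z→Band = 8+4+5 = 17 ⇒ 17 weeks.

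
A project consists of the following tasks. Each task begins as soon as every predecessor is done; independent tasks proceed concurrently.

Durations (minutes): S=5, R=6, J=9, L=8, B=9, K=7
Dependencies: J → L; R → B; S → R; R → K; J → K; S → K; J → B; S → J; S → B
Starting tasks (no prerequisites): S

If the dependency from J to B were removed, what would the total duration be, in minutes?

Original critical path: S→J→B = 5+9+9 = 23 ⇒ 23 minutes.
Without J→B, B's earliest start moves from 14 to 11.
New critical path: S→J→L = 5+9+8 = 22 ⇒ 22 minutes.

22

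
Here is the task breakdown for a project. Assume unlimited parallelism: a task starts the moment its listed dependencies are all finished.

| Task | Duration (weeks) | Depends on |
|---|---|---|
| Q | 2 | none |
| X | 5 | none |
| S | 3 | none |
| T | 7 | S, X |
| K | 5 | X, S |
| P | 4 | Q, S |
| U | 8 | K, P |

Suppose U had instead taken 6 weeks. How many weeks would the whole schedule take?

Critical path before the change: X→K→U = 5+5+8 = 18 giving 18 weeks.
U is on the critical path; changing it to 6 makes that path 16 weeks.
The critical path is still X→K→U; finish is now 16 weeks.

16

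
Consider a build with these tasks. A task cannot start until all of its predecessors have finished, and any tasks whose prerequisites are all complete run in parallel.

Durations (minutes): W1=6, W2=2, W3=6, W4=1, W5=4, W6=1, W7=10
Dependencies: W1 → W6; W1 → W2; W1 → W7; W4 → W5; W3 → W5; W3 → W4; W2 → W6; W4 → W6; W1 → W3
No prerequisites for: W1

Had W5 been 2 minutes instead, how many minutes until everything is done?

Baseline: W1→W3→W4→W5 = 6+6+1+4 = 17 → 17 minutes.
W5 lies on that path, so at 2 minutes the path becomes 15 minutes.
Now W1→W7 = 6+10 = 16 is longest, so the finish becomes 16 minutes.

16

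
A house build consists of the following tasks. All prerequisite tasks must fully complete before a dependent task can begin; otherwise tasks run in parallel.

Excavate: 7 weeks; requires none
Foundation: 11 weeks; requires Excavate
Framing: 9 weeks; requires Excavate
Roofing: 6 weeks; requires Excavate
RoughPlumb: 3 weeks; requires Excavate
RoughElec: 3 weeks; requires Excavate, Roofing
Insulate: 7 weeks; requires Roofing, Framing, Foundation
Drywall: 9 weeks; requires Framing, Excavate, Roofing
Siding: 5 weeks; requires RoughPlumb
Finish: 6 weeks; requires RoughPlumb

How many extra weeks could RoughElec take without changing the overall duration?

Excavate→Foundation→Insulate = 7+11+7 = 25 sets the makespan at 25 weeks.
RoughElec finishes as early as 16 and must finish by 25.
Slack of RoughElec = 22 − 13 = 9 weeks.

9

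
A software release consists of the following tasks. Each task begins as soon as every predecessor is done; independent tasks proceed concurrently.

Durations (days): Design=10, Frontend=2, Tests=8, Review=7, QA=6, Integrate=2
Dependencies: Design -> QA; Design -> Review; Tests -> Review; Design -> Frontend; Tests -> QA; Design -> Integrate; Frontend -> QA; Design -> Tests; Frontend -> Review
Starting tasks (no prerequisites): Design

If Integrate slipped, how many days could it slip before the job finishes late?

13

Critical path: Design→Tests→Review = 10+8+7 = 25, so the finish is 25 days.
Integrate finishes as early as 12 and must finish by 25.
Slack of Integrate = 23 − 10 = 13 days.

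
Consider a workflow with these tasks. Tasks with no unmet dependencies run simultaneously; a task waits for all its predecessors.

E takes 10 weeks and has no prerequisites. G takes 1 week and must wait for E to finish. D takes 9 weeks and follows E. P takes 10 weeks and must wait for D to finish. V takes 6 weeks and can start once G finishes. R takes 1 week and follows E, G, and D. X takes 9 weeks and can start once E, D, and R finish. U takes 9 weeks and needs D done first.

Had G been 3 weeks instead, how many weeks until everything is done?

29

Critical path before the change: E→D→P = 10+9+10 = 29 giving 29 weeks.
The longest path through G is only 21 weeks, so G has float 8.
No other chain overtakes it, so the finish is 29 weeks.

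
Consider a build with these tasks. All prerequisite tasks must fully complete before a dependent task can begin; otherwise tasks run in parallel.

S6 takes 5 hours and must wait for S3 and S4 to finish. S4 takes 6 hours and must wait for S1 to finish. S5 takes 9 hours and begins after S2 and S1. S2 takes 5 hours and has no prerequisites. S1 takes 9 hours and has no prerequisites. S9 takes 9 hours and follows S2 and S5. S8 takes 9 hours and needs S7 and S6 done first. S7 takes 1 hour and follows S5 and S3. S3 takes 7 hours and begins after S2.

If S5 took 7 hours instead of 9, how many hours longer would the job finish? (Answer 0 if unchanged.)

Actual critical path: S1→S4→S6→S8 = 9+6+5+9 = 29 ⇒ 29 hours.
S5 is off the critical path — its longest chain is 28 hours, giving 1 of slack.
That remains the longest chain; total 29 hours.
Change in finish: 29 − 29 = +0 hours.

0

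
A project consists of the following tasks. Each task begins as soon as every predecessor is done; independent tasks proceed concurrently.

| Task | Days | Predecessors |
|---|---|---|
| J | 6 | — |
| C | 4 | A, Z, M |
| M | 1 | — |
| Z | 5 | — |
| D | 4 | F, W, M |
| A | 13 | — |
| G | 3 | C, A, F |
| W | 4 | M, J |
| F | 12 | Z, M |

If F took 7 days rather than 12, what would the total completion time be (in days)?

20

Actual critical path: Z→F→D = 5+12+4 = 21 ⇒ 21 days.
F is on the critical path; changing it to 7 makes that path 16 days.
New critical path: A→C→G = 13+4+3 = 20 ⇒ 20 days.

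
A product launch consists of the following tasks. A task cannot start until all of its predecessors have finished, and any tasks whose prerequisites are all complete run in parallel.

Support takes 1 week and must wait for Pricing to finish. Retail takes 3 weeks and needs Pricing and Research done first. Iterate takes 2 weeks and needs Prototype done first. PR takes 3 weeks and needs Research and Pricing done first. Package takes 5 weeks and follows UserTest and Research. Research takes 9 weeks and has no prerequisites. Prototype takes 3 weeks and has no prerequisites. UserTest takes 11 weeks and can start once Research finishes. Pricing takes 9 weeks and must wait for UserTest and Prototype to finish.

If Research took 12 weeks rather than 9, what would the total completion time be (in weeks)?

Critical path before the change: Research→UserTest→Pricing→PR = 9+11+9+3 = 32 giving 32 weeks.
Research lies on that path, so at 12 weeks the path becomes 35 weeks.
The critical path is still Research→UserTest→Pricing→PR; finish is now 35 weeks.

35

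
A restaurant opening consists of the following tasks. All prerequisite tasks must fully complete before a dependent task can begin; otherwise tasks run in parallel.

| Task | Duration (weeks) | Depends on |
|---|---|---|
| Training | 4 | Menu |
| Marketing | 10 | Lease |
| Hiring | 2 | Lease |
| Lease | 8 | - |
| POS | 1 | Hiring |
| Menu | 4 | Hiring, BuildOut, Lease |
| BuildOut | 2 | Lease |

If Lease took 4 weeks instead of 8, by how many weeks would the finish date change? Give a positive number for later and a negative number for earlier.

The binding path is Lease→BuildOut→Menu→Training = 8+2+4+4 = 18; finish at 18 weeks.
Since Lease is critical, the -4 change carries straight to that chain (now 14 weeks).
No other chain overtakes it, so the finish is 14 weeks.
Change in finish: 14 − 18 = -4 weeks.

-4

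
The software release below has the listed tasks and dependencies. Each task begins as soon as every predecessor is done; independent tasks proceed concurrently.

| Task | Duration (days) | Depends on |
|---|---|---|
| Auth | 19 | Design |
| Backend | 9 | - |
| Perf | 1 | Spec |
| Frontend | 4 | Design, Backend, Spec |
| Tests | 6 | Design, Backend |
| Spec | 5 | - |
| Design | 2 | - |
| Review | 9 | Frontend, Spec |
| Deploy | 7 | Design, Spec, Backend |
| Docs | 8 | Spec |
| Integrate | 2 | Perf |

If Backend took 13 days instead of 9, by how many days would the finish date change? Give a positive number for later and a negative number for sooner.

As given, the longest chain is Backend→Frontend→Review = 9+4+9 = 22, so the finish is 22 days.
Backend is on the critical path; changing it to 13 makes that path 26 days.
The critical path is still Backend→Frontend→Review; finish is now 26 days.
Change in finish: 26 − 22 = +4 days.

4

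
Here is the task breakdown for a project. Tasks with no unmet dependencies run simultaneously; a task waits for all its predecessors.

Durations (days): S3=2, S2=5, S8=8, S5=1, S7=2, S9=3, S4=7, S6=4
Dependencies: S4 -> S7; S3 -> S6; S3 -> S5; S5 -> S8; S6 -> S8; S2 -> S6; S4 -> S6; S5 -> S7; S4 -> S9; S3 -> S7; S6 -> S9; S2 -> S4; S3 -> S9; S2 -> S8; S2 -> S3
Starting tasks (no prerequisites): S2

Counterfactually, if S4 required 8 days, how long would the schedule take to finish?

The binding path is S2→S4→S6→S8 = 5+7+4+8 = 24; finish at 24 days.
S4 is on the critical path; changing it to 8 makes that path 25 days.
No other chain overtakes it, so the finish is 25 days.

25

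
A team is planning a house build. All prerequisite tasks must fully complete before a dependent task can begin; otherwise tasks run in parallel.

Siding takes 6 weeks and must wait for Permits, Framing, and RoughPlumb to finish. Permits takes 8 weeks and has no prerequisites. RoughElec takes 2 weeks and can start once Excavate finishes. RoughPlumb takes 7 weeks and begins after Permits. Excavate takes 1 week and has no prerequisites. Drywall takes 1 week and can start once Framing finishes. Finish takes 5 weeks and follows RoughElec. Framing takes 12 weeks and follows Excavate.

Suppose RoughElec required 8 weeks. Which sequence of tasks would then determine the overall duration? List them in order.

As given, the longest chain is Permits→RoughPlumb→Siding = 8+7+6 = 21, so the finish is 21 weeks.
RoughElec is off the critical path — its longest chain is 8 weeks, giving 13 of slack.
No other chain overtakes it, so the finish is 21 weeks.

Permits, RoughPlumb, Siding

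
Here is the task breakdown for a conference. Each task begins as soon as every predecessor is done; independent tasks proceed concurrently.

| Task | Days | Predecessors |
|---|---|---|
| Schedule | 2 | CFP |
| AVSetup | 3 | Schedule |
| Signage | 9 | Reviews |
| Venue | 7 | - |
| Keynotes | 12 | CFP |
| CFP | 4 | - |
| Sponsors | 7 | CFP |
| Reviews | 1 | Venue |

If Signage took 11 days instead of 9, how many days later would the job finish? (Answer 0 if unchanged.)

2

Baseline: Venue→Reviews→Signage = 7+1+9 = 17 → 17 days.
Since Signage is critical, the +2 change carries straight to that chain (now 19 days).
That remains the longest chain; total 19 days.
Change in finish: 19 − 17 = +2 days.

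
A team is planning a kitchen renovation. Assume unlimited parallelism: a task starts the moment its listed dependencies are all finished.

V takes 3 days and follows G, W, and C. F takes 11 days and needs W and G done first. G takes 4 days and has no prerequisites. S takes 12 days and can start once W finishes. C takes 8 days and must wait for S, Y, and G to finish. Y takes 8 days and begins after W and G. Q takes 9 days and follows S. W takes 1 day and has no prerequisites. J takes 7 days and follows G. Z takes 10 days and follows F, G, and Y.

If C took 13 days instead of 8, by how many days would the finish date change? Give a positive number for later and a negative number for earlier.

4

The binding path is G→F→Z = 4+11+10 = 25; finish at 25 days.
C has 1 day of float (longest path through it is 24).
The binding chain switches to W→S→C→V = 1+12+13+3 = 29; finish 29 days.
Change in finish: 29 − 25 = +4 days.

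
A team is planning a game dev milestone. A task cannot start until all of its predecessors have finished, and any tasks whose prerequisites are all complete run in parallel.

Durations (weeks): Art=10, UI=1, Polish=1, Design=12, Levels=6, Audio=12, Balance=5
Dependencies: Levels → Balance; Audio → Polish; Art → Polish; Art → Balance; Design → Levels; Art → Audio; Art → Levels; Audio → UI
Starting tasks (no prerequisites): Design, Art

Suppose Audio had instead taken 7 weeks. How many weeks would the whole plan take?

The binding path is Art→Audio→UI = 10+12+1 = 23; finish at 23 weeks.
Audio lies on that path, so at 7 weeks the path becomes 18 weeks.
The binding chain switches to Design→Levels→Balance = 12+6+5 = 23; finish 23 weeks.

23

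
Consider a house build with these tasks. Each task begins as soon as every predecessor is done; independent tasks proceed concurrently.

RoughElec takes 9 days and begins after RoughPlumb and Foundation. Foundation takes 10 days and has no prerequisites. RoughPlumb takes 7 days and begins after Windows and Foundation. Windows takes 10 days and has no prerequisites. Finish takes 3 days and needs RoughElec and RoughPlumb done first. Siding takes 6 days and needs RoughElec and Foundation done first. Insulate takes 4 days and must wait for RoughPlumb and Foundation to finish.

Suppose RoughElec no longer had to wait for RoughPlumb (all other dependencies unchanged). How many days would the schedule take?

25

Original critical path: Foundation→RoughPlumb→RoughElec→Siding = 10+7+9+6 = 32 ⇒ 32 days.
Without RoughPlumb→RoughElec, RoughElec's earliest start moves from 17 to 10.
New critical path: Foundation→RoughElec→Siding = 10+9+6 = 25 ⇒ 25 days.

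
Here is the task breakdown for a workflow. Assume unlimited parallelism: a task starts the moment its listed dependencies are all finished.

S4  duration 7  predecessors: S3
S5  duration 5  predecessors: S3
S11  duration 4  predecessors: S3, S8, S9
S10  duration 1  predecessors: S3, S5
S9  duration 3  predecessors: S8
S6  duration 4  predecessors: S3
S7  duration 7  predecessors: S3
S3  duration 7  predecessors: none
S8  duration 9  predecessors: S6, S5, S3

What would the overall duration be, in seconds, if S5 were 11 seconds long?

34

Critical path before the change: S3→S5→S8→S9→S11 = 7+5+9+3+4 = 28 giving 28 seconds.
Since S5 is critical, the +6 change carries straight to that chain (now 34 seconds).
That remains the longest chain; total 34 seconds.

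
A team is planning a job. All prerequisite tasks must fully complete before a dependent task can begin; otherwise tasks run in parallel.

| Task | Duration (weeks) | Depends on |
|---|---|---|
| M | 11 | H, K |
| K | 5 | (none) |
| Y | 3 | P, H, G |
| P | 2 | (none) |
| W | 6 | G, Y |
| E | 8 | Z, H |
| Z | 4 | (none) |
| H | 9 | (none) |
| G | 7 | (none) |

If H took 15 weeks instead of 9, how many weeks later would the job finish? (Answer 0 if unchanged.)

6

The binding path is H→M = 9+11 = 20; finish at 20 weeks.
Since H is critical, the +6 change carries straight to that chain (now 26 weeks).
No other chain overtakes it, so the finish is 26 weeks.
Change in finish: 26 − 20 = +6 weeks.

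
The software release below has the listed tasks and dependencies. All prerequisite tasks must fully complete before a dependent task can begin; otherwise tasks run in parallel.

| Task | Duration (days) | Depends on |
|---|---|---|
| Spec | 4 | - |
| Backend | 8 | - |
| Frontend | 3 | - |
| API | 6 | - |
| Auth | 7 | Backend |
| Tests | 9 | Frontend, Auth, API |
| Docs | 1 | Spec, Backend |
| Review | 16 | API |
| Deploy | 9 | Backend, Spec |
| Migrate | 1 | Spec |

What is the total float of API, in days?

2

Backend→Auth→Tests = 8+7+9 = 24 sets the makespan at 24 days.
Longest path through API: 22 days (earliest finish 6, latest finish 8).
Float = 24 − 22 = 2.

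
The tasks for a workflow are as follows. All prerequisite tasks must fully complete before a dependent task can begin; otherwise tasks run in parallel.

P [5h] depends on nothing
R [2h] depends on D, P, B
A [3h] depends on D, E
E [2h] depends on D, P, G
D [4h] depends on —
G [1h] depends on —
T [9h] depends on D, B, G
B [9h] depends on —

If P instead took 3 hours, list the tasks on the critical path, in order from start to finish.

B, T

As given, the longest chain is B→T = 9+9 = 18, so the finish is 18 hours.
P is off the critical path — its longest chain is 10 hours, giving 8 of slack.
The critical path is still B→T; finish is now 18 hours.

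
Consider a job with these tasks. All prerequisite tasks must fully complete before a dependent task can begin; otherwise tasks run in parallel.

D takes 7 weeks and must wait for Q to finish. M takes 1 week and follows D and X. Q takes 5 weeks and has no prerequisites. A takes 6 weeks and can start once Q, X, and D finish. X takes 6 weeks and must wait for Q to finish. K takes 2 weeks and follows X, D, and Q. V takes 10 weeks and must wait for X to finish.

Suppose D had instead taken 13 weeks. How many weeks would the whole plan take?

Critical path before the change: Q→X→V = 5+6+10 = 21 giving 21 weeks.
The longest path through D is only 18 weeks, so D has float 3.
Now Q→D→A = 5+13+6 = 24 is longest, so the finish becomes 24 weeks.

24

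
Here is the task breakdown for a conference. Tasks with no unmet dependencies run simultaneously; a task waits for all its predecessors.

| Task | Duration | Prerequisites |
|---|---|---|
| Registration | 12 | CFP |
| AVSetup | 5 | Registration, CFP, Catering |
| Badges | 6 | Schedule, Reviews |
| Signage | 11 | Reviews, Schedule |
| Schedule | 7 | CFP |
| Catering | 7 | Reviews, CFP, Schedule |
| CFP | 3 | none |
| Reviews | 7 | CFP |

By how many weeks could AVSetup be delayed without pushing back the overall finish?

0

The longest chain is CFP→Reviews→Catering→AVSetup = 3+7+7+5 = 22; overall finish 22 weeks.
Longest path through AVSetup: 22 weeks (earliest finish 22, latest finish 22).
So AVSetup can slip 22 − 22 = 0 weeks.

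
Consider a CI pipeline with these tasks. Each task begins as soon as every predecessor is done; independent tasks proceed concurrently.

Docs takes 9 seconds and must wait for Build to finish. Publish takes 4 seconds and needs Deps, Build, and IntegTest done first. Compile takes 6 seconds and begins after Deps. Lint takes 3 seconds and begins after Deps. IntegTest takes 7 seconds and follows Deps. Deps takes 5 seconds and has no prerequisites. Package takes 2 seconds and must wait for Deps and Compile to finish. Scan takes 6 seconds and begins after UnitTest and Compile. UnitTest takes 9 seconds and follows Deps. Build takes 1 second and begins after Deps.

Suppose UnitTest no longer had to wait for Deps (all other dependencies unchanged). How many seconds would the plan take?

17

With the dependency in place, Deps→UnitTest→Scan = 5+9+6 = 20 sets the finish at 20 seconds.
Without Deps→UnitTest, UnitTest's earliest start moves from 5 to 0.
New critical path: Deps→Compile→Scan = 5+6+6 = 17 ⇒ 17 seconds.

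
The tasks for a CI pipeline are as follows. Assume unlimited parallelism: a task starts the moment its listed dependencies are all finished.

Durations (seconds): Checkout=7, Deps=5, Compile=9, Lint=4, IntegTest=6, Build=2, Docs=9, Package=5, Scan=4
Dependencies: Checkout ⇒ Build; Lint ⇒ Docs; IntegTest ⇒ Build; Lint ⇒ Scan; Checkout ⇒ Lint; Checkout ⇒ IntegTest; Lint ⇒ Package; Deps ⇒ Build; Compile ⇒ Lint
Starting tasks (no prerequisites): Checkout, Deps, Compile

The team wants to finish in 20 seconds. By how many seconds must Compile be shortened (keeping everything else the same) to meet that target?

Current finish: 22 seconds; target: 20.
Compile is on every critical path, so each second cut from Compile cuts the finish by one (this holds down to a finish of 20).
Need 22 − 20 = 2 seconds off Compile → Compile becomes 7 seconds, finish becomes 20.

2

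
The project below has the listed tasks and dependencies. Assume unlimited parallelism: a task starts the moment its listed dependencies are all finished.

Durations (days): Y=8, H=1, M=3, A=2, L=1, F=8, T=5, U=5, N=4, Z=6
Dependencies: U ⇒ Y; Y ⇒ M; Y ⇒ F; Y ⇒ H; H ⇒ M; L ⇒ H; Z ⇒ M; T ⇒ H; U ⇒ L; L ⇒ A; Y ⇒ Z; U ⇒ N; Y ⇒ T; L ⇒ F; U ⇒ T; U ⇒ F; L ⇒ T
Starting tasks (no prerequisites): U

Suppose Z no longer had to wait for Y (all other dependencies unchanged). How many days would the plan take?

Before: longest chain U→Y→Z→M = 5+8+6+3 = 22, finish 22.
Without Y→Z, Z's earliest start moves from 13 to 0.
After: U→Y→T→H→M = 5+8+5+1+3 = 22 → 22 days.

22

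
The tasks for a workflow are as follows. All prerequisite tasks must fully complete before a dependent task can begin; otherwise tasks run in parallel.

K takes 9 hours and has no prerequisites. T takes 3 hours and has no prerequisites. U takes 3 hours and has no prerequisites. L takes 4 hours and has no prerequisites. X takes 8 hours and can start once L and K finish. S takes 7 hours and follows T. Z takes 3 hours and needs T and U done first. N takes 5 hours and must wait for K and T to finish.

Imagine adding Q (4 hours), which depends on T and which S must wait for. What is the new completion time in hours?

17

Originally the project takes 17 hours.
With Q inserted, S now waits for max(T, Q).
New critical path: K→X = 9+8 = 17 ⇒ 17 hours.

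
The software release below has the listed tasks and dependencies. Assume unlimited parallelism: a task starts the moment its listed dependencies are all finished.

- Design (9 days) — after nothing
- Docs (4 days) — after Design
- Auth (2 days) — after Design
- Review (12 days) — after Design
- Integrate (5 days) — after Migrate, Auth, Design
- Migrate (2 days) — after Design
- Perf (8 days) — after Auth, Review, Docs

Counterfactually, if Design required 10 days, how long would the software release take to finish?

30

Actual critical path: Design→Review→Perf = 9+12+8 = 29 ⇒ 29 days.
Since Design is critical, the +1 change carries straight to that chain (now 30 days).
The critical path is still Design→Review→Perf; finish is now 30 days.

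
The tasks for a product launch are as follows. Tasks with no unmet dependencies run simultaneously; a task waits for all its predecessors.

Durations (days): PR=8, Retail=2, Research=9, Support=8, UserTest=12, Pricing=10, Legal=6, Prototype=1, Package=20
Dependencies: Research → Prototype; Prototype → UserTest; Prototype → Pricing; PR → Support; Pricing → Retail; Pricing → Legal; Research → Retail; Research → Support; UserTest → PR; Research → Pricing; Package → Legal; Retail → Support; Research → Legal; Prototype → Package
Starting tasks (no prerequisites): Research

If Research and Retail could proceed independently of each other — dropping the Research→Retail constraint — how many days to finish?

Original critical path: Research→Prototype→UserTest→PR→Support = 9+1+12+8+8 = 38 ⇒ 38 days.
Dropping Research→Retail doesn't change Retail's earliest start (20); another predecessor still binds.
The longest chain is now Research→Prototype→UserTest→PR→Support = 9+1+12+8+8 = 38, so the schedule takes 38 days.

38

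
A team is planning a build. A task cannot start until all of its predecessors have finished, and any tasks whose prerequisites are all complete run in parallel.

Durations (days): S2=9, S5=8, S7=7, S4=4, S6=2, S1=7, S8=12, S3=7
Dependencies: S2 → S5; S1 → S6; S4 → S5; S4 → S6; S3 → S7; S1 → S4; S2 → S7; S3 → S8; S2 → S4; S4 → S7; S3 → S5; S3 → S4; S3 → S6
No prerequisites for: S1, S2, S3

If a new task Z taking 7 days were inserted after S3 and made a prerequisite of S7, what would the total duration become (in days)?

Originally the project takes 21 days.
With Z inserted, S7 now waits for max(S2, S3, S4, Z).
New critical path: S2→S4→S5 = 9+4+8 = 21 ⇒ 21 days.

21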